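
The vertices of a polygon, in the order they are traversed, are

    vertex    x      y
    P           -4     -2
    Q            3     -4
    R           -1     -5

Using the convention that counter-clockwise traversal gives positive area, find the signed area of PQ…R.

-7.5

Cross-terms: 22, -19, -18  ⇒  Σ = -15
Signed area = Σ/2 = -7.5 (negative ⇒ clockwise traversal).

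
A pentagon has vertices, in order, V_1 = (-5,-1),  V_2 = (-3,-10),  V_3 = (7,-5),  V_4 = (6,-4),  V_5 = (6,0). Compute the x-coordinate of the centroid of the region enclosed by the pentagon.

34/57

Apply Gauss's area formula. First the cross-terms c_i = x_i·y_{i+1} − x_{i+1}·y_i:
  47, 85, 2, 24, -6  ⇒  2A = 152, A = 76.
Then Σ (x_i + x_{i+1})·c_i = 272, so x̄ = 272 / (6·76) = 34/57.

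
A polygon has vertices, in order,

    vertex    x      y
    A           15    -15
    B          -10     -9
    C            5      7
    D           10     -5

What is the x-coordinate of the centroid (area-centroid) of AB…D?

115/36

Apply the surveyor's formula. First the cross-terms c_i = x_i·y_{i+1} − x_{i+1}·y_i:
  -285, -25, -95, -75  ⇒  2A = -480, A = -240.
Then Σ (x_i + x_{i+1})·c_i = -4600, so x̄ = -4600 / (6·(-240)) = 115/36.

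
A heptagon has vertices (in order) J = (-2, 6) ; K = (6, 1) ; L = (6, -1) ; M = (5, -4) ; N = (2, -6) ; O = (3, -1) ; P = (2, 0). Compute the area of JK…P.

Apply the shoelace formula: 2A = Σ (x_i·y_{i+1} − x_{i+1}·y_i), indices taken mod 7.
Σ = (-38) + (-12) + (-19) + (-22) + (16) + (2) + (12) = -61
Area = |Σ|/2 = 30.5.

30.5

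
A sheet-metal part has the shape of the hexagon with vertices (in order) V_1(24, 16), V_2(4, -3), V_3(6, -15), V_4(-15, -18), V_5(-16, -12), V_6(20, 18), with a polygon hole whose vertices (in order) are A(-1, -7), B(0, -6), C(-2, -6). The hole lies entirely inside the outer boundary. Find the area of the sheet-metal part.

Outer boundary:
V_1→V_2: (24)(-3) − (4)(16) = -136
V_2→V_3: (4)(-15) − (6)(-3) = -42
V_3→V_4: (6)(-18) − (-15)(-15) = -333
V_4→V_5: (-15)(-12) − (-16)(-18) = -108
V_5→V_6: (-16)(18) − (20)(-12) = -48
V_6→V_1: (20)(16) − (24)(18) = -112
Σ = -779
Area = |Σ|/2 = 389.5.
Hole:
Apply the shoelace (surveyor's) formula: 2A = Σ (x_i·y_{i+1} − x_{i+1}·y_i), indices taken mod 3.
Σ = (6) + (-12) + (8) = 2
Area = |Σ|/2 = 1.
Net area = 389.5 − 1 = 388.5.

388.5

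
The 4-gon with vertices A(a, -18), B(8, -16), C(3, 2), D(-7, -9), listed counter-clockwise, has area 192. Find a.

-9

Write out the shoelace sum; only the two edges meeting at A involve a:
2·Area = [((-7)·(-18) − a·(-9)) + (a·(-16) − 8·(-18))] + 51
       = -7·a + 321 = 384
⇒ a = -9.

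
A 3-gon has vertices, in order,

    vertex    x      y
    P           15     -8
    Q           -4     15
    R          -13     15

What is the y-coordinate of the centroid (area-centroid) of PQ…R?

22/3

Apply Gauss's area formula. First the cross-terms c_i = x_i·y_{i+1} − x_{i+1}·y_i:
  193, 135, -121  ⇒  2A = 207, A = 103.5.
Then Σ (y_i + y_{i+1})·c_i = 4554, so ȳ = 4554 / (6·103.5) = 22/3.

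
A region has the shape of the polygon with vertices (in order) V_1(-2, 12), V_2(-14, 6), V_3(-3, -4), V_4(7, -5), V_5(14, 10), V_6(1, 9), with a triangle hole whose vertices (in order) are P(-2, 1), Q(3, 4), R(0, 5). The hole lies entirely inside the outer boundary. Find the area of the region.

Outer boundary:
Σ = (156) + (74) + (43) + (140) + (116) + (30) = 559
Area = |Σ|/2 = 279.5.
Hole:
Apply the surveyor's formula: 2A = Σ (x_i·y_{i+1} − x_{i+1}·y_i), indices taken mod 3.
Σ = (-11) + (15) + (10) = 14
Area = |Σ|/2 = 7.
Net area = 279.5 − 7 = 272.5.

272.5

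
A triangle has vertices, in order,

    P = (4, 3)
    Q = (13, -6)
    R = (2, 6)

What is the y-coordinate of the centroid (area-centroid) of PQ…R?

1

Apply the shoelace (surveyor's) formula. First the cross-terms c_i = x_i·y_{i+1} − x_{i+1}·y_i:
  -63, 90, -18  ⇒  2A = 9, A = 4.5.
Then Σ (y_i + y_{i+1})·c_i = 27, so ȳ = 27 / (6·4.5) = 1.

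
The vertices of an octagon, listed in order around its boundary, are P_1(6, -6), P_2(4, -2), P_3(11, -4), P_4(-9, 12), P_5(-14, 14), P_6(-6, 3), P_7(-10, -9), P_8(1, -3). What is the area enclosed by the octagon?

Cross-terms: 12, 6, 96, 42, 42, 84, 39, 12  ⇒  Σ = 333
Area = |Σ|/2 = 166.5.

166.5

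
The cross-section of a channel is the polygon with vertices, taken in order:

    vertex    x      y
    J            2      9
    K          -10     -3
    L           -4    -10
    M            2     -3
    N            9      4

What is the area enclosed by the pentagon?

156

Apply the shoelace formula: 2A = Σ (x_i·y_{i+1} − x_{i+1}·y_i), indices taken mod 5.
Cross-terms: 84, 88, 32, 35, 73  ⇒  Σ = 312
Area = |Σ|/2 = 156.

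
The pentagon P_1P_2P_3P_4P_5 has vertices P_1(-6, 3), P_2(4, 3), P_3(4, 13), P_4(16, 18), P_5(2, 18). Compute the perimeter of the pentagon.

|P_1P_2| = √((10)² + (0)²) = √100 = 10
|P_2P_3| = √((0)² + (10)²) = √100 = 10
|P_3P_4| = √((12)² + (5)²) = √169 = 13
|P_4P_5| = √((-14)² + (0)²) = √196 = 14
|P_5P_1| = √((-8)² + (-15)²) = √289 = 17
Perimeter = 10 + 10 + 13 + 14 + 17 = 64.

64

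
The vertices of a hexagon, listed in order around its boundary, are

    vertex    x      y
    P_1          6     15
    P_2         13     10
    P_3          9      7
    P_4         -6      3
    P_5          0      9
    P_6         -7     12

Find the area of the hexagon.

116.5

P_1→P_2: (6)(10) − (13)(15) = -135
P_2→P_3: (13)(7) − (9)(10) = 1
P_3→P_4: (9)(3) − (-6)(7) = 69
P_4→P_5: (-6)(9) − (0)(3) = -54
P_5→P_6: (0)(12) − (-7)(9) = 63
P_6→P_1: (-7)(15) − (6)(12) = -177
Σ = -233
Area = |Σ|/2 = 116.5.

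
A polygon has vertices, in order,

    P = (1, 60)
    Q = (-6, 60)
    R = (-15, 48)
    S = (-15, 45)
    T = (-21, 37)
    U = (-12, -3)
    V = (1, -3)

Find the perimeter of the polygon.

152

|PQ| = √((-7)² + (0)²) = √49 = 7
|QR| = √((-9)² + (-12)²) = √225 = 15
|RS| = √((0)² + (-3)²) = √9 = 3
|ST| = √((-6)² + (-8)²) = √100 = 10
|TU| = √((9)² + (-40)²) = √1681 = 41
|UV| = √((13)² + (0)²) = √169 = 13
|VP| = √((0)² + (63)²) = √3969 = 63
Perimeter = 7 + 15 + 3 + 10 + 41 + 13 + 63 = 152.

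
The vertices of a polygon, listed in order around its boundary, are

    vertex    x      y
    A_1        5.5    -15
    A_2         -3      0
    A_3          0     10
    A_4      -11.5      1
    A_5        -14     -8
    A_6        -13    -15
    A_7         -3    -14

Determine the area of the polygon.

Apply Gauss's area formula: 2A = Σ (x_i·y_{i+1} − x_{i+1}·y_i), indices taken mod 7.
Cross-terms: -45, -30, 115, 106, 106, 137, 122  ⇒  Σ = 511
Area = |Σ|/2 = 255.5.

255.5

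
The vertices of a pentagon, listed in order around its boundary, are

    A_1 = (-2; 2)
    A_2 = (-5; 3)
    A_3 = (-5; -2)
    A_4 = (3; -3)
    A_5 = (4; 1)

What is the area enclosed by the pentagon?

37.5

Apply the surveyor's formula: 2A = Σ (x_i·y_{i+1} − x_{i+1}·y_i), indices taken mod 5.
Σ = (4) + (25) + (21) + (15) + (10) = 75
Area = |Σ|/2 = 37.5.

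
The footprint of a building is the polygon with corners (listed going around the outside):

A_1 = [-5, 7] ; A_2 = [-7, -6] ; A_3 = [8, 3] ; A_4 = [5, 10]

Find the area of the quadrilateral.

128

A_1→A_2: (-5)(-6) − (-7)(7) = 79
A_2→A_3: (-7)(3) − (8)(-6) = 27
A_3→A_4: (8)(10) − (5)(3) = 65
A_4→A_1: (5)(7) − (-5)(10) = 85
Σ = 256
Area = |Σ|/2 = 128.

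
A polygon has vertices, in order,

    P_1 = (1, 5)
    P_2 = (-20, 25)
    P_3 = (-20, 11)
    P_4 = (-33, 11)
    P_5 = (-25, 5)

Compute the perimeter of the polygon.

|P_1P_2| = √((-21)² + (20)²) = √841 = 29
|P_2P_3| = √((0)² + (-14)²) = √196 = 14
|P_3P_4| = √((-13)² + (0)²) = √169 = 13
|P_4P_5| = √((8)² + (-6)²) = √100 = 10
|P_5P_1| = √((26)² + (0)²) = √676 = 26
Perimeter = 29 + 14 + 13 + 10 + 26 = 92.

92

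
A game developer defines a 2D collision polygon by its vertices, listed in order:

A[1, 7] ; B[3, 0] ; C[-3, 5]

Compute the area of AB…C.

Σ = (-21) + (15) + (-26) = -32
Area = |Σ|/2 = 16.

16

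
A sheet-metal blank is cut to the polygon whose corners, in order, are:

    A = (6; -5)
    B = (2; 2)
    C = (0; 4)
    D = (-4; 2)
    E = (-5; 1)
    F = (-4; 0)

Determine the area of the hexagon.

38

Apply the surveyor's formula: 2A = Σ (x_i·y_{i+1} − x_{i+1}·y_i), indices taken mod 6.
Σ = (22) + (8) + (16) + (6) + (4) + (20) = 76
Area = |Σ|/2 = 38.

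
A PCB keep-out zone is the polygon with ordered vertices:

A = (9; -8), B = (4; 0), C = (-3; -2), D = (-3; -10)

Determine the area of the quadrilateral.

Apply the shoelace formula: 2A = Σ (x_i·y_{i+1} − x_{i+1}·y_i), indices taken mod 4.
Σ = (32) + (-8) + (24) + (114) = 162
Area = |Σ|/2 = 81.

81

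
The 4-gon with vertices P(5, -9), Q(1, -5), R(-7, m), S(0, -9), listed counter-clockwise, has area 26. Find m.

The doubled signed area Σ (x_i y_{i+1} − x_{i+1} y_i) is linear in m.
With m=0 it equals 57; the coefficient of m is 1 (from the two edges through R).
So 1·m + 57 = 2·26 = 52 ⇒ m = -5.

-5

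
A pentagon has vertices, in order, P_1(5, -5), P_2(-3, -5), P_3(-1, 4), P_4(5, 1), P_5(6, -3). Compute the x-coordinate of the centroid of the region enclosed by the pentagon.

Apply the shoelace formula. First the cross-terms c_i = x_i·y_{i+1} − x_{i+1}·y_i:
  -40, -17, -21, -21, -15  ⇒  2A = -114, A = -57.
Then Σ (x_i + x_{i+1})·c_i = -492, so x̄ = -492 / (6·(-57)) = 82/57.

82/57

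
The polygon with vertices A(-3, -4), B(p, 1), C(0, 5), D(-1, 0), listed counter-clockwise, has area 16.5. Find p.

Write out the shoelace sum; only the two edges meeting at B involve p:
2·Area = [((-3)·1 − p·(-4)) + (p·5 − 0·1)] + 9
       = 9·p + 6 = 33
⇒ p = 3.

3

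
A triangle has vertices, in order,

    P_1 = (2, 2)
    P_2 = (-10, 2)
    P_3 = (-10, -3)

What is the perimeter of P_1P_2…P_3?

|P_1P_2| = √((-12)² + (0)²) = √144 = 12
|P_2P_3| = √((0)² + (-5)²) = √25 = 5
|P_3P_1| = √((12)² + (5)²) = √169 = 13
Perimeter = 12 + 5 + 13 = 30.

30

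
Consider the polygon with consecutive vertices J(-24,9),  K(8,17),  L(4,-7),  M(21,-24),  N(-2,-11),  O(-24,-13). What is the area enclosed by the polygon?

Apply the surveyor's formula: 2A = Σ (x_i·y_{i+1} − x_{i+1}·y_i), indices taken mod 6.
Σ = (-480) + (-124) + (51) + (-279) + (-238) + (-528) = -1598
Area = |Σ|/2 = 799.

799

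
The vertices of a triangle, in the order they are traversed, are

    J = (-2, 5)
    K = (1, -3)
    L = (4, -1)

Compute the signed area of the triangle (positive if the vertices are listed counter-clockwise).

15

Apply the shoelace formula: 2A = Σ (x_i·y_{i+1} − x_{i+1}·y_i), indices taken mod 3.
Σ = (1) + (11) + (18) = 30
Signed area = Σ/2 = 15 (positive ⇒ counter-clockwise traversal).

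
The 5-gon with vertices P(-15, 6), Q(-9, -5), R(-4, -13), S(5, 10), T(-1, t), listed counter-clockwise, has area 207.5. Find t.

8

Write out the shoelace sum; only the two edges meeting at T involve t:
2·Area = [(5·t − (-1)·10) + ((-1)·6 − (-15)·t)] + 251
       = 20·t + 255 = 415
⇒ t = 8.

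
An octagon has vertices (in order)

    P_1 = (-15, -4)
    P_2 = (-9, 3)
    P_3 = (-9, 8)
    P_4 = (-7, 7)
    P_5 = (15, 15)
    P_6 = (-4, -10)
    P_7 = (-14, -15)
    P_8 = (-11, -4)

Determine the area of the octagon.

319

Apply Gauss's area formula: 2A = Σ (x_i·y_{i+1} − x_{i+1}·y_i), indices taken mod 8.
P_1→P_2: (-15)(3) − (-9)(-4) = -81
P_2→P_3: (-9)(8) − (-9)(3) = -45
P_3→P_4: (-9)(7) − (-7)(8) = -7
P_4→P_5: (-7)(15) − (15)(7) = -210
P_5→P_6: (15)(-10) − (-4)(15) = -90
P_6→P_7: (-4)(-15) − (-14)(-10) = -80
P_7→P_8: (-14)(-4) − (-11)(-15) = -109
P_8→P_1: (-11)(-4) − (-15)(-4) = -16
Σ = -638
Area = |Σ|/2 = 319.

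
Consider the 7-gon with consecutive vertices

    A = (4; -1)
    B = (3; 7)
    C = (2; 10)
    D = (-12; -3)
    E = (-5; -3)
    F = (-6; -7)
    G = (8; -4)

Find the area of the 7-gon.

143.5

Apply the surveyor's formula: 2A = Σ (x_i·y_{i+1} − x_{i+1}·y_i), indices taken mod 7.
Σ = (31) + (16) + (114) + (21) + (17) + (80) + (8) = 287
Area = |Σ|/2 = 143.5.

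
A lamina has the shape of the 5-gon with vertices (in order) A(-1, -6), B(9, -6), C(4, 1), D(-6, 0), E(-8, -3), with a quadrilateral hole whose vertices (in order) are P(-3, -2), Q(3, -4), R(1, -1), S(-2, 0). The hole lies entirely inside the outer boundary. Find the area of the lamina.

70.5

Outer boundary:
Apply the shoelace formula: 2A = Σ (x_i·y_{i+1} − x_{i+1}·y_i), indices taken mod 5.
Σ = (60) + (33) + (6) + (18) + (45) = 162
Area = |Σ|/2 = 81.
Hole:
Apply the surveyor's formula: 2A = Σ (x_i·y_{i+1} − x_{i+1}·y_i), indices taken mod 4.
Σ = (18) + (1) + (-2) + (4) = 21
Area = |Σ|/2 = 10.5.
Net area = 81 − 10.5 = 70.5.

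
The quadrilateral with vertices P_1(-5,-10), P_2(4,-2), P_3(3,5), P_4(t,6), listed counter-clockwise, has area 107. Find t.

-6

Write out the shoelace sum; only the two edges meeting at P_4 involve t:
2·Area = [(3·6 − t·5) + (t·(-10) − (-5)·6)] + 76
       = -15·t + 124 = 214
⇒ t = -6.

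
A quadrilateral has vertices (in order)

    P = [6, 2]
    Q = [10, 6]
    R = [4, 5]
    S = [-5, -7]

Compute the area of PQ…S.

Apply the surveyor's formula: 2A = Σ (x_i·y_{i+1} − x_{i+1}·y_i), indices taken mod 4.
Cross-terms: 16, 26, -3, 32  ⇒  Σ = 71
Area = |Σ|/2 = 35.5.

35.5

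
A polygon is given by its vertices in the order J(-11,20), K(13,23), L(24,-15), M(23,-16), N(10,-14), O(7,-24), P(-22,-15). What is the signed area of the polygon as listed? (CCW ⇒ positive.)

-1420.5

Apply the shoelace (surveyor's) formula: 2A = Σ (x_i·y_{i+1} − x_{i+1}·y_i), indices taken mod 7.
Σ = (-513) + (-747) + (-39) + (-162) + (-142) + (-633) + (-605) = -2841
Signed area = Σ/2 = -1420.5 (negative ⇒ clockwise traversal).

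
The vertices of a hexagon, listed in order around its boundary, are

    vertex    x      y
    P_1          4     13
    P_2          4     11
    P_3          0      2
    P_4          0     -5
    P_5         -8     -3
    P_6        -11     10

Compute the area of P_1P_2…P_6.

168

Σ = (-8) + (8) + (0) + (-40) + (-113) + (-183) = -336
Area = |Σ|/2 = 168.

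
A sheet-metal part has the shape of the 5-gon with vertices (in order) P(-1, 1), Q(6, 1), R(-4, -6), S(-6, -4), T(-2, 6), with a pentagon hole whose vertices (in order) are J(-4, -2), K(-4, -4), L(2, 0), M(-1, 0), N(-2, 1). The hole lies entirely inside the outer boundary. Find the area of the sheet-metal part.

38

Outer boundary:
Σ = (-7) + (-32) + (-20) + (-44) + (4) = -99
Area = |Σ|/2 = 49.5.
Hole:
Apply the surveyor's formula: 2A = Σ (x_i·y_{i+1} − x_{i+1}·y_i), indices taken mod 5.
J→K: (-4)(-4) − (-4)(-2) = 8
K→L: (-4)(0) − (2)(-4) = 8
L→M: (2)(0) − (-1)(0) = 0
M→N: (-1)(1) − (-2)(0) = -1
N→J: (-2)(-2) − (-4)(1) = 8
Σ = 23
Area = |Σ|/2 = 11.5.
Net area = 49.5 − 11.5 = 38.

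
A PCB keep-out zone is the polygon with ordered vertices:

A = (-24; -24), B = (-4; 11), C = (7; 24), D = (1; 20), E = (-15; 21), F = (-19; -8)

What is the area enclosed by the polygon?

343.5

Apply the surveyor's formula: 2A = Σ (x_i·y_{i+1} − x_{i+1}·y_i), indices taken mod 6.
Cross-terms: -360, -173, 116, 321, 519, 264  ⇒  Σ = 687
Area = |Σ|/2 = 343.5.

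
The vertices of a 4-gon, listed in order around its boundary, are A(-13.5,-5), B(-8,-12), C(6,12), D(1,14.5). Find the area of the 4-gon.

181.875

Apply the shoelace (surveyor's) formula: 2A = Σ (x_i·y_{i+1} − x_{i+1}·y_i), indices taken mod 4.
Cross-terms: 122, -24, 75, 190.75  ⇒  Σ = 363.75
Area = |Σ|/2 = 181.875.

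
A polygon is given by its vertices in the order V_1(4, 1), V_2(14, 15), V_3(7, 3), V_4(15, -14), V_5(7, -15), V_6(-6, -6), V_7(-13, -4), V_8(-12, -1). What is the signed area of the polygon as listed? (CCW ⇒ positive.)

Apply the surveyor's formula: 2A = Σ (x_i·y_{i+1} − x_{i+1}·y_i), indices taken mod 8.
Σ = (46) + (-63) + (-143) + (-127) + (-132) + (-54) + (-35) + (-8) = -516
Signed area = Σ/2 = -258 (negative ⇒ clockwise traversal).

-258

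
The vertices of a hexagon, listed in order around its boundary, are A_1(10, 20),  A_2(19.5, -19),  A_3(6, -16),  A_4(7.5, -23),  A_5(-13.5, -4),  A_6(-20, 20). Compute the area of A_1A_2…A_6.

1043.25

Apply the shoelace formula: 2A = Σ (x_i·y_{i+1} − x_{i+1}·y_i), indices taken mod 6.
Cross-terms: -580, -198, -18, -340.5, -350, -600  ⇒  Σ = -2086.5
Area = |Σ|/2 = 1043.25.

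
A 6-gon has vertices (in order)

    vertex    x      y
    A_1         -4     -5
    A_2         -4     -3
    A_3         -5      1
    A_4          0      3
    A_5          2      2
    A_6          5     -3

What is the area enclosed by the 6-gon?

Σ = (-8) + (-19) + (-15) + (-6) + (-16) + (-37) = -101
Area = |Σ|/2 = 50.5.

50.5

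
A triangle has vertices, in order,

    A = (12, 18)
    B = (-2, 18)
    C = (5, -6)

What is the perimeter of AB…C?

64

|AB| = √((-14)² + (0)²) = √196 = 14
|BC| = √((7)² + (-24)²) = √625 = 25
|CA| = √((7)² + (24)²) = √625 = 25
Perimeter = 14 + 25 + 25 = 64.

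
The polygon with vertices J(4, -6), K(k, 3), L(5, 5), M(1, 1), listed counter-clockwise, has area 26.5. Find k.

Write out the shoelace sum; only the two edges meeting at K involve k:
2·Area = [(4·3 − k·(-6)) + (k·5 − 5·3)] + -10
       = 11·k + -13 = 53
⇒ k = 6.

6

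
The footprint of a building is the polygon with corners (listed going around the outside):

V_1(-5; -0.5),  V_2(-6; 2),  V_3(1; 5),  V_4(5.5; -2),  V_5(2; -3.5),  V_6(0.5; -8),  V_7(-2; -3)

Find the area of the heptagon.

Apply the surveyor's formula: 2A = Σ (x_i·y_{i+1} − x_{i+1}·y_i), indices taken mod 7.
Σ = (-13) + (-32) + (-29.5) + (-15.25) + (-14.25) + (-17.5) + (-14) = -135.5
Area = |Σ|/2 = 67.75.

67.75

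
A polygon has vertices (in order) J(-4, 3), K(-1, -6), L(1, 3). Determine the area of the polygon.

22.5

Apply the surveyor's formula: 2A = Σ (x_i·y_{i+1} − x_{i+1}·y_i), indices taken mod 3.
J→K: (-4)(-6) − (-1)(3) = 27
K→L: (-1)(3) − (1)(-6) = 3
L→J: (1)(3) − (-4)(3) = 15
Σ = 45
Area = |Σ|/2 = 22.5.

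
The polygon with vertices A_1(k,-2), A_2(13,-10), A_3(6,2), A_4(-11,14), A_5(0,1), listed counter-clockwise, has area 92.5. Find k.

2

Write out the shoelace sum; only the two edges meeting at A_1 involve k:
2·Area = [(0·(-2) − k·1) + (k·(-10) − 13·(-2))] + 181
       = -11·k + 207 = 185
⇒ k = 2.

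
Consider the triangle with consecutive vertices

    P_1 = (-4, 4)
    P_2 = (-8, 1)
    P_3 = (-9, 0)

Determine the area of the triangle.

0.5

P_1→P_2: (-4)(1) − (-8)(4) = 28
P_2→P_3: (-8)(0) − (-9)(1) = 9
P_3→P_1: (-9)(4) − (-4)(0) = -36
Σ = 1
Area = |Σ|/2 = 0.5.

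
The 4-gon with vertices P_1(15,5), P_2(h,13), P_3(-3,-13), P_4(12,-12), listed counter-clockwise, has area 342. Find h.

-1

The doubled signed area Σ (x_i y_{i+1} − x_{i+1} y_i) is linear in h.
With h=0 it equals 666; the coefficient of h is -18 (from the two edges through P_2).
So -18·h + 666 = 2·342 = 684 ⇒ h = -1.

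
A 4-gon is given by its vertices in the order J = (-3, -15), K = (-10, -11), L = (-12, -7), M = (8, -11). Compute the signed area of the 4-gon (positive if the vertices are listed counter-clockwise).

-72

J→K: (-3)(-11) − (-10)(-15) = -117
K→L: (-10)(-7) − (-12)(-11) = -62
L→M: (-12)(-11) − (8)(-7) = 188
M→J: (8)(-15) − (-3)(-11) = -153
Σ = -144
Signed area = Σ/2 = -72 (negative ⇒ clockwise traversal).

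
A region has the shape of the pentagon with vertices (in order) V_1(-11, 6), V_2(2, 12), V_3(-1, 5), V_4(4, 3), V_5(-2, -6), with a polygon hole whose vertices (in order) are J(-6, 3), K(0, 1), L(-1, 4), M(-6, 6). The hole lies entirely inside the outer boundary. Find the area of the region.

Outer boundary:
Apply the surveyor's formula: 2A = Σ (x_i·y_{i+1} − x_{i+1}·y_i), indices taken mod 5.
V_1→V_2: (-11)(12) − (2)(6) = -144
V_2→V_3: (2)(5) − (-1)(12) = 22
V_3→V_4: (-1)(3) − (4)(5) = -23
V_4→V_5: (4)(-6) − (-2)(3) = -18
V_5→V_1: (-2)(6) − (-11)(-6) = -78
Σ = -241
Area = |Σ|/2 = 120.5.
Hole:
Apply the shoelace formula: 2A = Σ (x_i·y_{i+1} − x_{i+1}·y_i), indices taken mod 4.
J→K: (-6)(1) − (0)(3) = -6
K→L: (0)(4) − (-1)(1) = 1
L→M: (-1)(6) − (-6)(4) = 18
M→J: (-6)(3) − (-6)(6) = 18
Σ = 31
Area = |Σ|/2 = 15.5.
Net area = 120.5 − 15.5 = 105.

105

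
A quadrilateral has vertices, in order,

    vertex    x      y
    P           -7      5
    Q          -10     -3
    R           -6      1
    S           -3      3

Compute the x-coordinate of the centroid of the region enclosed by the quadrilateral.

Apply Gauss's area formula. First the cross-terms c_i = x_i·y_{i+1} − x_{i+1}·y_i:
  71, -28, -15, 6  ⇒  2A = 34, A = 17.
Then Σ (x_i + x_{i+1})·c_i = -684, so x̄ = -684 / (6·17) = -114/17.

-114/17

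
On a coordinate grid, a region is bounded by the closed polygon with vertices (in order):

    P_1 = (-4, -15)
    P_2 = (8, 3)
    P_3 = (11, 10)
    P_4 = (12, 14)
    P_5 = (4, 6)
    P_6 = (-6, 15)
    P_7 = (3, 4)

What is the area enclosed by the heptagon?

101.5

Apply the surveyor's formula: 2A = Σ (x_i·y_{i+1} − x_{i+1}·y_i), indices taken mod 7.
Cross-terms: 108, 47, 34, 16, 96, -69, -29  ⇒  Σ = 203
Area = |Σ|/2 = 101.5.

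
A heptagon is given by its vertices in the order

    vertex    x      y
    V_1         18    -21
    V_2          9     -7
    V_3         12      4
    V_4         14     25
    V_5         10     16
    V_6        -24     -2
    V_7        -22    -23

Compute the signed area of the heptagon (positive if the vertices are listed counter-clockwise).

1074.5

Apply the shoelace formula: 2A = Σ (x_i·y_{i+1} − x_{i+1}·y_i), indices taken mod 7.
Cross-terms: 63, 120, 244, -26, 364, 508, 876  ⇒  Σ = 2149
Signed area = Σ/2 = 1074.5 (positive ⇒ counter-clockwise traversal).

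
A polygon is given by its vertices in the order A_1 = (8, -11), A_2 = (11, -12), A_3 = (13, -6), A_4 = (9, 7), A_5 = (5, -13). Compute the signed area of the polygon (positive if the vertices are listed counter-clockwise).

Apply the shoelace formula: 2A = Σ (x_i·y_{i+1} − x_{i+1}·y_i), indices taken mod 5.
Cross-terms: 25, 90, 145, -152, 49  ⇒  Σ = 157
Signed area = Σ/2 = 78.5 (positive ⇒ counter-clockwise traversal).

78.5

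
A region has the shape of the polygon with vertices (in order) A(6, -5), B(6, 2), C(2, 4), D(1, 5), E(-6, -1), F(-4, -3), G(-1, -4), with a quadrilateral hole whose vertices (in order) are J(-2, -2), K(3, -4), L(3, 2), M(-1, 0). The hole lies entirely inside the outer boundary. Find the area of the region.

Outer boundary:
Cross-terms: 42, 20, 6, 29, 14, 13, 29  ⇒  Σ = 153
Area = |Σ|/2 = 76.5.
Hole:
J→K: (-2)(-4) − (3)(-2) = 14
K→L: (3)(2) − (3)(-4) = 18
L→M: (3)(0) − (-1)(2) = 2
M→J: (-1)(-2) − (-2)(0) = 2
Σ = 36
Area = |Σ|/2 = 18.
Net area = 76.5 − 18 = 58.5.

58.5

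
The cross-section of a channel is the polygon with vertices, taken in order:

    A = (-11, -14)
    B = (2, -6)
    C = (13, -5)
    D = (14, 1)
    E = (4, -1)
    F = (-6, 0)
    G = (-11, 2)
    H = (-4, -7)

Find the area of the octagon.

Σ = (94) + (68) + (83) + (-18) + (-6) + (-12) + (85) + (-21) = 273
Area = |Σ|/2 = 136.5.

136.5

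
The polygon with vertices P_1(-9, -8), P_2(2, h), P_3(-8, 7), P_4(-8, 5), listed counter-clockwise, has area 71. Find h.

Write out the shoelace sum; only the two edges meeting at P_2 involve h:
2·Area = [((-9)·h − 2·(-8)) + (2·7 − (-8)·h)] + 125
       = -1·h + 155 = 142
⇒ h = 13.

13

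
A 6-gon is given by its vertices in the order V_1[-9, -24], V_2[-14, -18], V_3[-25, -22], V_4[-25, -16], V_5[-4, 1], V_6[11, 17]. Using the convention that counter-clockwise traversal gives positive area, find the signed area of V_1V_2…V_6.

Apply the shoelace formula: 2A = Σ (x_i·y_{i+1} − x_{i+1}·y_i), indices taken mod 6.
Σ = (-174) + (-142) + (-150) + (-89) + (-79) + (-111) = -745
Signed area = Σ/2 = -372.5 (negative ⇒ clockwise traversal).

-372.5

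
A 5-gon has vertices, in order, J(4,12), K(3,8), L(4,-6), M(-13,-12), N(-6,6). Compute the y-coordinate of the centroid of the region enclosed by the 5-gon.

-70/71

Apply the surveyor's formula. First the cross-terms c_i = x_i·y_{i+1} − x_{i+1}·y_i:
  -4, -50, -126, -150, -96  ⇒  2A = -426, A = -213.
Then Σ (y_i + y_{i+1})·c_i = 1260, so ȳ = 1260 / (6·(-213)) = -70/71.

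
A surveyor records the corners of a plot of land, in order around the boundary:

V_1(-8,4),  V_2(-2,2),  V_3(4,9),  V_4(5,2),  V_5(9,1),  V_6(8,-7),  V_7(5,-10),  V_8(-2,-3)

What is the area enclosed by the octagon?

Apply the surveyor's formula: 2A = Σ (x_i·y_{i+1} − x_{i+1}·y_i), indices taken mod 8.
Σ = (-8) + (-26) + (-37) + (-13) + (-71) + (-45) + (-35) + (-32) = -267
Area = |Σ|/2 = 133.5.

133.5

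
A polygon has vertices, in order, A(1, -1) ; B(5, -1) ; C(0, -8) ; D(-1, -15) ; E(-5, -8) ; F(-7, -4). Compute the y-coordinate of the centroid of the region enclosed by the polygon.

-409/68

Apply the surveyor's formula. First the cross-terms c_i = x_i·y_{i+1} − x_{i+1}·y_i:
  4, -40, -8, -67, -36, 11  ⇒  2A = -136, A = -68.
Then Σ (y_i + y_{i+1})·c_i = 2454, so ȳ = 2454 / (6·(-68)) = -409/68.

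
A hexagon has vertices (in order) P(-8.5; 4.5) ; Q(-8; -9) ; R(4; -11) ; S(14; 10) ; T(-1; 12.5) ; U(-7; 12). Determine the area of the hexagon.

380.75

Apply the shoelace (surveyor's) formula: 2A = Σ (x_i·y_{i+1} − x_{i+1}·y_i), indices taken mod 6.
Cross-terms: 112.5, 124, 194, 185, 75.5, 70.5  ⇒  Σ = 761.5
Area = |Σ|/2 = 380.75.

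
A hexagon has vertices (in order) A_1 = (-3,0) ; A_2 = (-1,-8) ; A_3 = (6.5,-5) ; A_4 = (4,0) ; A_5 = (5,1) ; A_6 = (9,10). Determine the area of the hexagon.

88

Apply the shoelace formula: 2A = Σ (x_i·y_{i+1} − x_{i+1}·y_i), indices taken mod 6.
Σ = (24) + (57) + (20) + (4) + (41) + (30) = 176
Area = |Σ|/2 = 88.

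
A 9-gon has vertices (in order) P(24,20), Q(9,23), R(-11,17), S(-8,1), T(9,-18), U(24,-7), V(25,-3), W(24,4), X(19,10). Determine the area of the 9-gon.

Apply the shoelace (surveyor's) formula: 2A = Σ (x_i·y_{i+1} − x_{i+1}·y_i), indices taken mod 9.
Cross-terms: 372, 406, 125, 135, 369, 103, 172, 164, 140  ⇒  Σ = 1986
Area = |Σ|/2 = 993.

993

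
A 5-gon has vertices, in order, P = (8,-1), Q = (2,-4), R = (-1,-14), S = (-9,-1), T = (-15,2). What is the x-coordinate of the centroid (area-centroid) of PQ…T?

Apply the surveyor's formula. First the cross-terms c_i = x_i·y_{i+1} − x_{i+1}·y_i:
  -30, -32, -125, -33, -1  ⇒  2A = -221, A = -110.5.
Then Σ (x_i + x_{i+1})·c_i = 1717, so x̄ = 1717 / (6·(-110.5)) = -101/39.

-101/39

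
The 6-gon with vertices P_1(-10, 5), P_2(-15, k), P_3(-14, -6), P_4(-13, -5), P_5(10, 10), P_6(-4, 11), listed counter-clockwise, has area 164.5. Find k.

3

The doubled signed area Σ (x_i y_{i+1} − x_{i+1} y_i) is linear in k.
With k=0 it equals 317; the coefficient of k is 4 (from the two edges through P_2).
So 4·k + 317 = 2·164.5 = 329 ⇒ k = 3.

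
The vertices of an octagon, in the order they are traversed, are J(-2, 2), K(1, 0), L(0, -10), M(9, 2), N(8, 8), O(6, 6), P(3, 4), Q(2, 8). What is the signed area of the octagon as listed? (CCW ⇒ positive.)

88

Apply Gauss's area formula: 2A = Σ (x_i·y_{i+1} − x_{i+1}·y_i), indices taken mod 8.
Σ = (-2) + (-10) + (90) + (56) + (0) + (6) + (16) + (20) = 176
Signed area = Σ/2 = 88 (positive ⇒ counter-clockwise traversal).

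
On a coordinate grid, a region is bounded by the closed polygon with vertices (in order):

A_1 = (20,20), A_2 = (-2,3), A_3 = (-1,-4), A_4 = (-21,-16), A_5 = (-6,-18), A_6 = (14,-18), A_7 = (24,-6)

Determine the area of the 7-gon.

Apply Gauss's area formula: 2A = Σ (x_i·y_{i+1} − x_{i+1}·y_i), indices taken mod 7.
Cross-terms: 100, 11, -68, 282, 360, 348, 600  ⇒  Σ = 1633
Area = |Σ|/2 = 816.5.

816.5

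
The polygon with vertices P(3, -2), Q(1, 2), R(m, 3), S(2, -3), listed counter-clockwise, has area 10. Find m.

The doubled signed area Σ (x_i y_{i+1} − x_{i+1} y_i) is linear in m.
With m=0 it equals 10; the coefficient of m is -5 (from the two edges through R).
So -5·m + 10 = 2·10 = 20 ⇒ m = -2.

-2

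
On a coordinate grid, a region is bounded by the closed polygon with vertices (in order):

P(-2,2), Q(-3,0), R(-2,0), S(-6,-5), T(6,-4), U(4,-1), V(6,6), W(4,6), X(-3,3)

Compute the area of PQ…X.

Σ = (6) + (0) + (10) + (54) + (10) + (30) + (12) + (30) + (0) = 152
Area = |Σ|/2 = 76.

76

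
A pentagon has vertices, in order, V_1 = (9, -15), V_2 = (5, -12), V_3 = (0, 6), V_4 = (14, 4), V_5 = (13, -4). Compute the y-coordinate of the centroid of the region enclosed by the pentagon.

Apply the shoelace (surveyor's) formula. First the cross-terms c_i = x_i·y_{i+1} − x_{i+1}·y_i:
  -33, 30, -84, -108, -159  ⇒  2A = -354, A = -177.
Then Σ (y_i + y_{i+1})·c_i = 2892, so ȳ = 2892 / (6·(-177)) = -482/177.

-482/177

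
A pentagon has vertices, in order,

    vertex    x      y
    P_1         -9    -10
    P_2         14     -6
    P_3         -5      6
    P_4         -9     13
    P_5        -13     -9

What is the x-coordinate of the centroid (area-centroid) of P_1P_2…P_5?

Apply the shoelace (surveyor's) formula. First the cross-terms c_i = x_i·y_{i+1} − x_{i+1}·y_i:
  194, 54, -11, 250, 49  ⇒  2A = 536, A = 268.
Then Σ (x_i + x_{i+1})·c_i = -4968, so x̄ = -4968 / (6·268) = -207/67.

-207/67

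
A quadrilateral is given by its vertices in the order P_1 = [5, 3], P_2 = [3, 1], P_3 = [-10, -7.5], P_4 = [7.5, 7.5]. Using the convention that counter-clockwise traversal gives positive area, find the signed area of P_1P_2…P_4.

-25.125

Σ = (-4) + (-12.5) + (-18.75) + (-15) = -50.25
Signed area = Σ/2 = -25.125 (negative ⇒ clockwise traversal).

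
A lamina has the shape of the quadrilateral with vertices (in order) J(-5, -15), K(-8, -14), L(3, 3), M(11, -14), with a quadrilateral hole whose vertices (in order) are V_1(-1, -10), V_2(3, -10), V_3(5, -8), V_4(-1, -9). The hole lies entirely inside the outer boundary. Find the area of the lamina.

164

Outer boundary:
Apply the surveyor's formula: 2A = Σ (x_i·y_{i+1} − x_{i+1}·y_i), indices taken mod 4.
Cross-terms: -50, 18, -75, -235  ⇒  Σ = -342
Area = |Σ|/2 = 171.
Hole:
Cross-terms: 40, 26, -53, 1  ⇒  Σ = 14
Area = |Σ|/2 = 7.
Net area = 171 − 7 = 164.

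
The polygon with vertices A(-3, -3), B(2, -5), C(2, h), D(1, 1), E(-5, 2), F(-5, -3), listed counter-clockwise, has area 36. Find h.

Write out the shoelace sum; only the two edges meeting at C involve h:
2·Area = [(2·h − 2·(-5)) + (2·1 − 1·h)] + 59
       = 1·h + 71 = 72
⇒ h = 1.

1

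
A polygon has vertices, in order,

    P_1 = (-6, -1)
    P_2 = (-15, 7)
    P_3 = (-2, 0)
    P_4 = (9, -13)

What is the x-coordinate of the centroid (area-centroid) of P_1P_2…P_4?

Apply Gauss's area formula. First the cross-terms c_i = x_i·y_{i+1} − x_{i+1}·y_i:
  -57, 14, 26, -87  ⇒  2A = -104, A = -52.
Then Σ (x_i + x_{i+1})·c_i = 880, so x̄ = 880 / (6·(-52)) = -110/39.

-110/39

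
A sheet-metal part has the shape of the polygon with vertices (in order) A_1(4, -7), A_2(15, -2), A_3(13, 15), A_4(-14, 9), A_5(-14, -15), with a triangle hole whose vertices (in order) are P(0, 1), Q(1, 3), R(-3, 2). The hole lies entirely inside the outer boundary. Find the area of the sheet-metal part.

Outer boundary:
Σ = (97) + (251) + (327) + (336) + (158) = 1169
Area = |Σ|/2 = 584.5.
Hole:
Cross-terms: -1, 11, -3  ⇒  Σ = 7
Area = |Σ|/2 = 3.5.
Net area = 584.5 − 3.5 = 581.

581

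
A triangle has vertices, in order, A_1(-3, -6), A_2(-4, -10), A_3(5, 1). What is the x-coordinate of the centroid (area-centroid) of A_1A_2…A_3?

-2/3

Apply the shoelace formula. First the cross-terms c_i = x_i·y_{i+1} − x_{i+1}·y_i:
  6, 46, -27  ⇒  2A = 25, A = 12.5.
Then Σ (x_i + x_{i+1})·c_i = -50, so x̄ = -50 / (6·12.5) = -2/3.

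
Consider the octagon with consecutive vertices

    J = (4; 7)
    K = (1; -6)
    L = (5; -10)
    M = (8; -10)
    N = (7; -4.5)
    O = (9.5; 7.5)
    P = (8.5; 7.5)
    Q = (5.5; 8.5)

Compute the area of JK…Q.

95.625

Σ = (-31) + (20) + (30) + (34) + (95.25) + (7.5) + (31) + (4.5) = 191.25
Area = |Σ|/2 = 95.625.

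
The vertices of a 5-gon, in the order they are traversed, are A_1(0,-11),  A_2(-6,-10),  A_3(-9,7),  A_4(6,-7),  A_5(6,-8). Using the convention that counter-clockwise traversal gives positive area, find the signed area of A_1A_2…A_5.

-124.5

Apply the shoelace (surveyor's) formula: 2A = Σ (x_i·y_{i+1} − x_{i+1}·y_i), indices taken mod 5.
Σ = (-66) + (-132) + (21) + (-6) + (-66) = -249
Signed area = Σ/2 = -124.5 (negative ⇒ clockwise traversal).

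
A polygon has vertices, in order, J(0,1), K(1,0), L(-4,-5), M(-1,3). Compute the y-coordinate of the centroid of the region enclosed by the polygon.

-0.75

Apply the shoelace (surveyor's) formula. First the cross-terms c_i = x_i·y_{i+1} − x_{i+1}·y_i:
  -1, -5, -17, -1  ⇒  2A = -24, A = -12.
Then Σ (y_i + y_{i+1})·c_i = 54, so ȳ = 54 / (6·(-12)) = -0.75.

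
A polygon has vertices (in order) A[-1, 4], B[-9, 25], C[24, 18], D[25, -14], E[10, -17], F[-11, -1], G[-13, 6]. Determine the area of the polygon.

1072

Apply the surveyor's formula: 2A = Σ (x_i·y_{i+1} − x_{i+1}·y_i), indices taken mod 7.
A→B: (-1)(25) − (-9)(4) = 11
B→C: (-9)(18) − (24)(25) = -762
C→D: (24)(-14) − (25)(18) = -786
D→E: (25)(-17) − (10)(-14) = -285
E→F: (10)(-1) − (-11)(-17) = -197
F→G: (-11)(6) − (-13)(-1) = -79
G→A: (-13)(4) − (-1)(6) = -46
Σ = -2144
Area = |Σ|/2 = 1072.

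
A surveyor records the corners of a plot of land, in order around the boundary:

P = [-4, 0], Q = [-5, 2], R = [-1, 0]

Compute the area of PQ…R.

Apply Gauss's area formula: 2A = Σ (x_i·y_{i+1} − x_{i+1}·y_i), indices taken mod 3.
Cross-terms: -8, 2, 0  ⇒  Σ = -6
Area = |Σ|/2 = 3.

3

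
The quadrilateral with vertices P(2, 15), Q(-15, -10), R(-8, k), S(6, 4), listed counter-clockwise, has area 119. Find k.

-3

The doubled signed area Σ (x_i y_{i+1} − x_{i+1} y_i) is linear in k.
With k=0 it equals 175; the coefficient of k is -21 (from the two edges through R).
So -21·k + 175 = 2·119 = 238 ⇒ k = -3.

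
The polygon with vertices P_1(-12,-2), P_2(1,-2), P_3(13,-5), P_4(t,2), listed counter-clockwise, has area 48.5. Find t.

0

Write out the shoelace sum; only the two edges meeting at P_4 involve t:
2·Area = [(13·2 − t·(-5)) + (t·(-2) − (-12)·2)] + 47
       = 3·t + 97 = 97
⇒ t = 0.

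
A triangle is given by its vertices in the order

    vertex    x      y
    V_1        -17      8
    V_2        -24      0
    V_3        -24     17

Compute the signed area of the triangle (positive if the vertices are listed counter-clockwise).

-59.5

Apply the surveyor's formula: 2A = Σ (x_i·y_{i+1} − x_{i+1}·y_i), indices taken mod 3.
Σ = (192) + (-408) + (97) = -119
Signed area = Σ/2 = -59.5 (negative ⇒ clockwise traversal).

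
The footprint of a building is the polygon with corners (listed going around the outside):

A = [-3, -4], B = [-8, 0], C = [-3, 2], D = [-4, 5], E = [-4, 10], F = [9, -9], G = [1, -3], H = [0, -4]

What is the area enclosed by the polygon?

81.5

Apply the surveyor's formula: 2A = Σ (x_i·y_{i+1} − x_{i+1}·y_i), indices taken mod 8.
Cross-terms: -32, -16, -7, -20, -54, -18, -4, -12  ⇒  Σ = -163
Area = |Σ|/2 = 81.5.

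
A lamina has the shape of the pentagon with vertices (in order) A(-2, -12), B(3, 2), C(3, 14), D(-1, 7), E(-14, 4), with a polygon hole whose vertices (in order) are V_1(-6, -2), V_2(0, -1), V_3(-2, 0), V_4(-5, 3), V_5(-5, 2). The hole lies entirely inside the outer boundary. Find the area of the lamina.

174

Outer boundary:
Apply Gauss's area formula: 2A = Σ (x_i·y_{i+1} − x_{i+1}·y_i), indices taken mod 5.
Σ = (32) + (36) + (35) + (94) + (176) = 373
Area = |Σ|/2 = 186.5.
Hole:
Apply the surveyor's formula: 2A = Σ (x_i·y_{i+1} − x_{i+1}·y_i), indices taken mod 5.
Cross-terms: 6, -2, -6, 5, 22  ⇒  Σ = 25
Area = |Σ|/2 = 12.5.
Net area = 186.5 − 12.5 = 174.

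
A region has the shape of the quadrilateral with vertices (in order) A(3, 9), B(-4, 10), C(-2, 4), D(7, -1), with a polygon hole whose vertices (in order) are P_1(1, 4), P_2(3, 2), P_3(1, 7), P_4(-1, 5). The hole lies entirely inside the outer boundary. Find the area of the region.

49

Outer boundary:
Cross-terms: 66, 4, -26, 66  ⇒  Σ = 110
Area = |Σ|/2 = 55.
Hole:
Apply the shoelace (surveyor's) formula: 2A = Σ (x_i·y_{i+1} − x_{i+1}·y_i), indices taken mod 4.
Σ = (-10) + (19) + (12) + (-9) = 12
Area = |Σ|/2 = 6.
Net area = 55 − 6 = 49.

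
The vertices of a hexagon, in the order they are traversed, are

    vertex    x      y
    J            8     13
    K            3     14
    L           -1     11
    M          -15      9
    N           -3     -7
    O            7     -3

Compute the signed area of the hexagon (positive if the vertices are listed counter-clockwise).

290.5

Apply the shoelace formula: 2A = Σ (x_i·y_{i+1} − x_{i+1}·y_i), indices taken mod 6.
Cross-terms: 73, 47, 156, 132, 58, 115  ⇒  Σ = 581
Signed area = Σ/2 = 290.5 (positive ⇒ counter-clockwise traversal).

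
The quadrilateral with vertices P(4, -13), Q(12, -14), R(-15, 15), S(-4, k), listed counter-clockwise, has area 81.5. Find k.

Write out the shoelace sum; only the two edges meeting at S involve k:
2·Area = [((-15)·k − (-4)·15) + ((-4)·(-13) − 4·k)] + 70
       = -19·k + 182 = 163
⇒ k = 1.

1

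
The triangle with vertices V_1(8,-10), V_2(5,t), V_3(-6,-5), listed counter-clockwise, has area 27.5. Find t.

-5

Write out the shoelace sum; only the two edges meeting at V_2 involve t:
2·Area = [(8·t − 5·(-10)) + (5·(-5) − (-6)·t)] + 100
       = 14·t + 125 = 55
⇒ t = -5.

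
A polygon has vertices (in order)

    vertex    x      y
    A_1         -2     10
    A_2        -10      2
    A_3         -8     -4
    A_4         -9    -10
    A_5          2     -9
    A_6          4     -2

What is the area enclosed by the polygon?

182.5

A_1→A_2: (-2)(2) − (-10)(10) = 96
A_2→A_3: (-10)(-4) − (-8)(2) = 56
A_3→A_4: (-8)(-10) − (-9)(-4) = 44
A_4→A_5: (-9)(-9) − (2)(-10) = 101
A_5→A_6: (2)(-2) − (4)(-9) = 32
A_6→A_1: (4)(10) − (-2)(-2) = 36
Σ = 365
Area = |Σ|/2 = 182.5.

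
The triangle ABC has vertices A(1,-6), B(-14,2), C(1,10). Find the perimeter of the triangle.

50

|AB| = √((-15)² + (8)²) = √289 = 17
|BC| = √((15)² + (8)²) = √289 = 17
|CA| = √((0)² + (-16)²) = √256 = 16
Perimeter = 17 + 17 + 16 = 50.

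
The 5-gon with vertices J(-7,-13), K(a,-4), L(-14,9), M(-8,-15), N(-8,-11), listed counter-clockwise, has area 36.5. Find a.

The doubled signed area Σ (x_i y_{i+1} − x_{i+1} y_i) is linear in a.
With a=0 it equals 249; the coefficient of a is 22 (from the two edges through K).
So 22·a + 249 = 2·36.5 = 73 ⇒ a = -8.

-8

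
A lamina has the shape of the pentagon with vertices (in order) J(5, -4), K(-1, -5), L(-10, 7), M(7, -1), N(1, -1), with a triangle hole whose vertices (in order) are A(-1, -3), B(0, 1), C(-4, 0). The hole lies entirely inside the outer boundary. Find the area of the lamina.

57.5

Outer boundary:
Cross-terms: -29, -57, -39, -6, 1  ⇒  Σ = -130
Area = |Σ|/2 = 65.
Hole:
Σ = (-1) + (4) + (12) = 15
Area = |Σ|/2 = 7.5.
Net area = 65 − 7.5 = 57.5.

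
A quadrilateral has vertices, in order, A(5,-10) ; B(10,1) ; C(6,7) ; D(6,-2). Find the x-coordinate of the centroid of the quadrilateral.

Apply the shoelace formula. First the cross-terms c_i = x_i·y_{i+1} − x_{i+1}·y_i:
  105, 64, -54, -50  ⇒  2A = 65, A = 32.5.
Then Σ (x_i + x_{i+1})·c_i = 1401, so x̄ = 1401 / (6·32.5) = 467/65.

467/65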